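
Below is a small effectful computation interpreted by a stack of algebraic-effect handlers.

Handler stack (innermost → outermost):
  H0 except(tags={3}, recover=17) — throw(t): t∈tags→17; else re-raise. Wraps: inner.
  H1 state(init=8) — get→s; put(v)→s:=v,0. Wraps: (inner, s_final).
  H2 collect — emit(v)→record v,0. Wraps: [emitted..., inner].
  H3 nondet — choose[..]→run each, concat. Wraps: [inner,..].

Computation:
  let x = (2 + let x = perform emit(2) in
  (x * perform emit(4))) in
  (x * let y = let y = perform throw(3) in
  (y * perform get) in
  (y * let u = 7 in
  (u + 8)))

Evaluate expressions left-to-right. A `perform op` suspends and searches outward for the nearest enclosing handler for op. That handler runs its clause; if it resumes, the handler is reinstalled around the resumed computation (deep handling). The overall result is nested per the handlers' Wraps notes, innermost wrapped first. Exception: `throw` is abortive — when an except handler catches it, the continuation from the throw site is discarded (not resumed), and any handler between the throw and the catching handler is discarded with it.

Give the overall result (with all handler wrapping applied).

Answer: [[2, 4, (17, 8)]]

Working:
emit(2) @ H2 ⇒ out+=2
emit(4) @ H2 ⇒ out+=4
throw(3) @ H0 caught ⇒ 17
H1 returns (17, 8)
H2 returns [2, 4, (17, 8)]
H3 returns [[2, 4, (17, 8)]]
= [[2, 4, (17, 8)]]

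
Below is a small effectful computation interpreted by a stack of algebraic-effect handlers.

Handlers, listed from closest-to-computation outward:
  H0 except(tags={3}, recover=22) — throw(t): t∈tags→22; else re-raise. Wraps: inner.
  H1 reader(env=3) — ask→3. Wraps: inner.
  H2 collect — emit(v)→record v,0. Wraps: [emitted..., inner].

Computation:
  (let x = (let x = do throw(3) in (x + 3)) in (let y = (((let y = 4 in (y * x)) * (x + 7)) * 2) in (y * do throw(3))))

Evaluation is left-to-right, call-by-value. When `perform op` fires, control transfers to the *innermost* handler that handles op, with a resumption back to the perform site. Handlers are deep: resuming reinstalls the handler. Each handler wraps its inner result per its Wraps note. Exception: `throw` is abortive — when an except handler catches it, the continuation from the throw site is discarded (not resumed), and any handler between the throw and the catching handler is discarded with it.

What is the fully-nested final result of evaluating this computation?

Answer: [22]

Step-by-step:
throw(3) @ H0 caught ⇒ 22
H1 returns 22
H2 returns [22]
= [22]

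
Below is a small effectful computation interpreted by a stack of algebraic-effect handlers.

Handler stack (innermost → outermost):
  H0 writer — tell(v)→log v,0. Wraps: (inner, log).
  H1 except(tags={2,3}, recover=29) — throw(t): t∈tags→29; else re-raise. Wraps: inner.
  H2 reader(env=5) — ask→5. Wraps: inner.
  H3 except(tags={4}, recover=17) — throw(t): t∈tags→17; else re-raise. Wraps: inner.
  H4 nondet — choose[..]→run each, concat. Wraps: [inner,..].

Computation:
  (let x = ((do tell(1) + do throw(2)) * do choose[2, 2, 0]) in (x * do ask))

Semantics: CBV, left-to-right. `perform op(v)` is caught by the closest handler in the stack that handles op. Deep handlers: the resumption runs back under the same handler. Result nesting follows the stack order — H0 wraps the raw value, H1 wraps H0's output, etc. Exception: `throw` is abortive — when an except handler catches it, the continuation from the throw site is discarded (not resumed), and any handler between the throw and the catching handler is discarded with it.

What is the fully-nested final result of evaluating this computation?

Answer: [29]

Evaluation trace:
tell(1) @ H0 ⇒ log+=1
throw(2) @ H1 caught ⇒ 29
H2 returns 29
H3 returns 29
H4 returns [29]
= [29]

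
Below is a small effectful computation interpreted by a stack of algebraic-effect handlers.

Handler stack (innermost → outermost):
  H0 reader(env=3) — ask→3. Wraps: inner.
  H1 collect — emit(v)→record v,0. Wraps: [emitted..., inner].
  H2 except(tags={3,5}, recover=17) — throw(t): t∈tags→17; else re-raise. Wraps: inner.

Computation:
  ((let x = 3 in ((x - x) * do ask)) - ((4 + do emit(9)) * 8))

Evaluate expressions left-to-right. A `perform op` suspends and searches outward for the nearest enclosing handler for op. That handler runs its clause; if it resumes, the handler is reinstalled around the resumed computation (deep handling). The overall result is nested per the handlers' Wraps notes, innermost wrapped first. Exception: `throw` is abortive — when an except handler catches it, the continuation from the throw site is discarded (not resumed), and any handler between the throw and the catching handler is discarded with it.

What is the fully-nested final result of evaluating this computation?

Answer: [9, -32]

Evaluation trace:
ask @ H0 ⇒ 3
emit(9) @ H1 ⇒ out+=9
H0 returns -32
H1 returns [9, -32]
H2 returns [9, -32]
= [9, -32]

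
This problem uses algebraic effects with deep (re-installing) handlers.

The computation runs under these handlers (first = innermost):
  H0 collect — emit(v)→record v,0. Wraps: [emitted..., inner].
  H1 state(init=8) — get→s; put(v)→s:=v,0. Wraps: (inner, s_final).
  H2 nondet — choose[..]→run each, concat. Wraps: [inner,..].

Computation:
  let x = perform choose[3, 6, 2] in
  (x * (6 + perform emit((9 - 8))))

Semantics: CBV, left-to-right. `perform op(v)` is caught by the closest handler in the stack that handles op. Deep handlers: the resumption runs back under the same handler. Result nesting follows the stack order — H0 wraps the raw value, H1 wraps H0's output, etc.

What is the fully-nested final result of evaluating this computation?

Evaluation trace:
choose[3, 6, 2] @ H2
  branch[0] choose=3:
    emit(1) @ H0 ⇒ out+=1
    H0 returns [1, 18]
    H1 returns ([1, 18], 8)
    H2 returns [([1, 18], 8)]
  branch[1] choose=6:
    emit(1) @ H0 ⇒ out+=1
    H0 returns [1, 36]
    H1 returns ([1, 36], 8)
    H2 returns [([1, 36], 8)]
  branch[2] choose=2:
    emit(1) @ H0 ⇒ out+=1
    H0 returns [1, 12]
    H1 returns ([1, 12], 8)
    H2 returns [([1, 12], 8)]
= [([1, 18], 8), ([1, 36], 8), ([1, 12], 8)]

Answer: [([1, 18], 8), ([1, 36], 8), ([1, 12], 8)]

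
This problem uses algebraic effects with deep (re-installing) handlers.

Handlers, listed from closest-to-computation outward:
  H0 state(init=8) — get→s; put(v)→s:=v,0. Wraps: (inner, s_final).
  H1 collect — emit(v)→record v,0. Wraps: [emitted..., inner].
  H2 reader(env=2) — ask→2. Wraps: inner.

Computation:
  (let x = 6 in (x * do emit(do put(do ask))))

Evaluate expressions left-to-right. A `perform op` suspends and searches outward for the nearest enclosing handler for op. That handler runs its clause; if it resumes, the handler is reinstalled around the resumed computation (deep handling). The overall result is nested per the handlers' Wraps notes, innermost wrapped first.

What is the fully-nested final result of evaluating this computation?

Step-by-step:
ask @ H2 ⇒ 2
put(2) @ H0 ⇒ s:=2
emit(0) @ H1 ⇒ out+=0
H0 returns (0, 2)
H1 returns [0, (0, 2)]
H2 returns [0, (0, 2)]
= [0, (0, 2)]

Answer: [0, (0, 2)]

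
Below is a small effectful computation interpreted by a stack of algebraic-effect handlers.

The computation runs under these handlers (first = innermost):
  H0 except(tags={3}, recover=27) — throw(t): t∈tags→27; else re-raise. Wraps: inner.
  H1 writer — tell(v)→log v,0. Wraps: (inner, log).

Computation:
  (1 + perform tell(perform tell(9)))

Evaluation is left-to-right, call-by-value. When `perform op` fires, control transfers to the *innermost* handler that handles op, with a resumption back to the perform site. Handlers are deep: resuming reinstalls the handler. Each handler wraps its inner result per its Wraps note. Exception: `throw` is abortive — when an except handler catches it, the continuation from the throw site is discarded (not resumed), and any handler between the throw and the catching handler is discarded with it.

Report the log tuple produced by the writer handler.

Answer: (9, 0)

Step-by-step:
tell(9) @ H1 ⇒ log+=9
tell(0) @ H1 ⇒ log+=0
H0 returns 1
H1 returns (1, (9, 0))
= (1, (9, 0))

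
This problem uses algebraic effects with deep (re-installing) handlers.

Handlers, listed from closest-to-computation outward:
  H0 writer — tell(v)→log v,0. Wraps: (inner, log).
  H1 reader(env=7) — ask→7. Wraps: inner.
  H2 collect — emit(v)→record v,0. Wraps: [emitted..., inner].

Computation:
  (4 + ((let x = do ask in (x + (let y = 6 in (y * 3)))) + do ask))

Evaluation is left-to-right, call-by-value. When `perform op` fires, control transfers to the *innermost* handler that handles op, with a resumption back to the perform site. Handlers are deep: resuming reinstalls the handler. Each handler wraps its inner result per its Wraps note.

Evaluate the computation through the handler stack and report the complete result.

Answer: [(36, ())]

Working:
ask @ H1 ⇒ 7
ask @ H1 ⇒ 7
H0 returns (36, ())
H1 returns (36, ())
H2 returns [(36, ())]
= [(36, ())]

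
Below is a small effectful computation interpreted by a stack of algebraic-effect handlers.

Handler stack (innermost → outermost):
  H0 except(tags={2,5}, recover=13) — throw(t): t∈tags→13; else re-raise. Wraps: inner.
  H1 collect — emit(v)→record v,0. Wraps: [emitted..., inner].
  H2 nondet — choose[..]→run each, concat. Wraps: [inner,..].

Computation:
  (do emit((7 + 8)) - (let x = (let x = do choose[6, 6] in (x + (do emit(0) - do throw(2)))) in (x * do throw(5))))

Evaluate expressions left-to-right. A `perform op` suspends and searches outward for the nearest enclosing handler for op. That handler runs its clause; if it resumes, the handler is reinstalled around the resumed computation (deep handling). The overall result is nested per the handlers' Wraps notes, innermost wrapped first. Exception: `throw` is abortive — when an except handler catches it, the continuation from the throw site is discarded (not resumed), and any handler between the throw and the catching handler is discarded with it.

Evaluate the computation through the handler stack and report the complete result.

Working:
emit(15) @ H1 ⇒ out+=15
choose[6, 6] @ H2
  branch[0] choose=6:
    emit(0) @ H1 ⇒ out+=0
    throw(2) @ H0 caught ⇒ 13
    H1 returns [15, 0, 13]
    H2 returns [[15, 0, 13]]
  branch[1] choose=6:
    emit(0) @ H1 ⇒ out+=0
    throw(2) @ H0 caught ⇒ 13
    H1 returns [15, 0, 13]
    H2 returns [[15, 0, 13]]
= [[15, 0, 13], [15, 0, 13]]

Answer: [[15, 0, 13], [15, 0, 13]]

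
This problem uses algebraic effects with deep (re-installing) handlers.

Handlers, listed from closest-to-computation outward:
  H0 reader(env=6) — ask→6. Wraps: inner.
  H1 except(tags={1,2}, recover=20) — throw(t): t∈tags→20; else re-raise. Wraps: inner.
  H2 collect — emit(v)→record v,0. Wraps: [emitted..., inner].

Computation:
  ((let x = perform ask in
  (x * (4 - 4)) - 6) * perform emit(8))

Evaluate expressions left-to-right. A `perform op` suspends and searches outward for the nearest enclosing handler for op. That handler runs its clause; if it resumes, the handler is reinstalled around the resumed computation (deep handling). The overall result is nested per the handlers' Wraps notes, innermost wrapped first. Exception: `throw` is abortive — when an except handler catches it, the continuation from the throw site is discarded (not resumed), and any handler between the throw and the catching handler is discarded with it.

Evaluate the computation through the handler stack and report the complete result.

Answer: [8, 0]

Evaluation trace:
ask @ H0 ⇒ 6
emit(8) @ H2 ⇒ out+=8
H0 returns 0
H1 returns 0
H2 returns [8, 0]
= [8, 0]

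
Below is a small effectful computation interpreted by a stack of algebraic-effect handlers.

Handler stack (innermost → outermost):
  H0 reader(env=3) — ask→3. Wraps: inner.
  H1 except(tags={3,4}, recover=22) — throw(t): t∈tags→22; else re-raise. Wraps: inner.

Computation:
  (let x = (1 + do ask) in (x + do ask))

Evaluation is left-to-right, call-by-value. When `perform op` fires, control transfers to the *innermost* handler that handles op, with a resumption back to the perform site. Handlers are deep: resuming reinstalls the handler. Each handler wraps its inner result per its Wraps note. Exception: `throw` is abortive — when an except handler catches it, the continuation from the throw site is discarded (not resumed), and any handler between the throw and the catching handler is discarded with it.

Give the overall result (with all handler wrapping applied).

Answer: 7

Working:
ask @ H0 ⇒ 3
ask @ H0 ⇒ 3
H0 returns 7
H1 returns 7
= 7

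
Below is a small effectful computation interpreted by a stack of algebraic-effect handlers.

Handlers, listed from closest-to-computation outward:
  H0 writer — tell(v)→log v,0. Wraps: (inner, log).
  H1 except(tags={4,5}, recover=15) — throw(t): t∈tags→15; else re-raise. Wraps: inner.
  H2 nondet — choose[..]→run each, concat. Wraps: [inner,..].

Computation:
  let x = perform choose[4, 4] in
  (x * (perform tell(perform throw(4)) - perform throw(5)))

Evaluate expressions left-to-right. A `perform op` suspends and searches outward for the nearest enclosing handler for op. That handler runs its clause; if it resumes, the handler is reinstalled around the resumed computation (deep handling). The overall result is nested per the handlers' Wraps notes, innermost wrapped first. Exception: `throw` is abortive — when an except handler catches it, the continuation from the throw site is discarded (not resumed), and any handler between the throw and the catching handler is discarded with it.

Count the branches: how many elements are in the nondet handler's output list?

Answer: 2

Step-by-step:
choose[4, 4] @ H2
  branch[0] choose=4:
    throw(4) @ H1 caught ⇒ 15
    H2 returns [15]
  branch[1] choose=4:
    throw(4) @ H1 caught ⇒ 15
    H2 returns [15]
= [15, 15]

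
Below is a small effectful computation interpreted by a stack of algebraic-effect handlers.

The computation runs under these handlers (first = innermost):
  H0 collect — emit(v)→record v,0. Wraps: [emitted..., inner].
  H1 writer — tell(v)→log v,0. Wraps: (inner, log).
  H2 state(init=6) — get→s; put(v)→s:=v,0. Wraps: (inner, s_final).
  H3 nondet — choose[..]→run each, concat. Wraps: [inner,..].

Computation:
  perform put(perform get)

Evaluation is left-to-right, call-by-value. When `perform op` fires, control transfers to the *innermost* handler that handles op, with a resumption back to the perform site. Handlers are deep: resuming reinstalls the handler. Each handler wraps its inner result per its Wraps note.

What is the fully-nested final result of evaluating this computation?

Answer: [(([0], ()), 6)]

Working:
get @ H2 ⇒ 6
put(6) @ H2 ⇒ s:=6
H0 returns [0]
H1 returns ([0], ())
H2 returns (([0], ()), 6)
H3 returns [(([0], ()), 6)]
= [(([0], ()), 6)]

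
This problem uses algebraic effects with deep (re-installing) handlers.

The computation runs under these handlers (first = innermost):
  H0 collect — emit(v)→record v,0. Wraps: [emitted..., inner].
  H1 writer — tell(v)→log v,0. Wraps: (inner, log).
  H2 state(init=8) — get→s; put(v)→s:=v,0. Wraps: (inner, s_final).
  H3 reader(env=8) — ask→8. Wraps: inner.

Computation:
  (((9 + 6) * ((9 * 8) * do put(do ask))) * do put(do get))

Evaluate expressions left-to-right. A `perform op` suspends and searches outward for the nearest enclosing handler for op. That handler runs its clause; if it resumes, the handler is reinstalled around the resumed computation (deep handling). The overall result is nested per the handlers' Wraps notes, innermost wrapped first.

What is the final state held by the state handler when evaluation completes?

Working:
ask @ H3 ⇒ 8
put(8) @ H2 ⇒ s:=8
get @ H2 ⇒ 8
put(8) @ H2 ⇒ s:=8
H0 returns [0]
H1 returns ([0], ())
H2 returns (([0], ()), 8)
H3 returns (([0], ()), 8)
= (([0], ()), 8)

Answer: 8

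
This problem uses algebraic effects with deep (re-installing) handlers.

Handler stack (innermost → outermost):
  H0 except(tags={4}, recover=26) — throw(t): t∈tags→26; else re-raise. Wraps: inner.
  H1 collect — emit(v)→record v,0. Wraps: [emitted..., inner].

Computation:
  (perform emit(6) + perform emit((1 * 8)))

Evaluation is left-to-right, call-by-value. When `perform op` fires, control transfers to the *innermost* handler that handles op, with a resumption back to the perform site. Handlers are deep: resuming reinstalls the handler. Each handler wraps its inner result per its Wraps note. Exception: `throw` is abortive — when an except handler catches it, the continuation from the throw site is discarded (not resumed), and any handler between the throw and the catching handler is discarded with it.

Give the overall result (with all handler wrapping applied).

Working:
emit(6) @ H1 ⇒ out+=6
emit(8) @ H1 ⇒ out+=8
H0 returns 0
H1 returns [6, 8, 0]
= [6, 8, 0]

Answer: [6, 8, 0]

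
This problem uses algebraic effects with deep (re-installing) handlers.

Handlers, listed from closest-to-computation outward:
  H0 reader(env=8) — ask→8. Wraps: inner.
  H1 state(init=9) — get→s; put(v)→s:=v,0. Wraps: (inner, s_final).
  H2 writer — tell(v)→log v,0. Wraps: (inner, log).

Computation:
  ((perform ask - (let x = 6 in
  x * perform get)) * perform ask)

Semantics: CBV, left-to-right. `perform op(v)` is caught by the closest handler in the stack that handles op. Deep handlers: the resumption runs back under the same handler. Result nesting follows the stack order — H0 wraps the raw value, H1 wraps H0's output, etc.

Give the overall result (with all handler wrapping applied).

Step-by-step:
ask @ H0 ⇒ 8
get @ H1 ⇒ 9
ask @ H0 ⇒ 8
H0 returns -368
H1 returns (-368, 9)
H2 returns ((-368, 9), ())
= ((-368, 9), ())

Answer: ((-368, 9), ())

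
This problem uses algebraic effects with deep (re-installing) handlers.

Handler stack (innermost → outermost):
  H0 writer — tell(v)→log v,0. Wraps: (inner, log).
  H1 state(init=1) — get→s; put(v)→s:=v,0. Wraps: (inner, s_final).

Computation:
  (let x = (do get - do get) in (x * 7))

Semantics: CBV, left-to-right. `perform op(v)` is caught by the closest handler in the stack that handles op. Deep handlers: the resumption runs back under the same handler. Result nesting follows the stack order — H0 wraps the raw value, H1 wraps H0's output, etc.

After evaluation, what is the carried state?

Answer: 1

Working:
get @ H1 ⇒ 1
get @ H1 ⇒ 1
H0 returns (0, ())
H1 returns ((0, ()), 1)
= ((0, ()), 1)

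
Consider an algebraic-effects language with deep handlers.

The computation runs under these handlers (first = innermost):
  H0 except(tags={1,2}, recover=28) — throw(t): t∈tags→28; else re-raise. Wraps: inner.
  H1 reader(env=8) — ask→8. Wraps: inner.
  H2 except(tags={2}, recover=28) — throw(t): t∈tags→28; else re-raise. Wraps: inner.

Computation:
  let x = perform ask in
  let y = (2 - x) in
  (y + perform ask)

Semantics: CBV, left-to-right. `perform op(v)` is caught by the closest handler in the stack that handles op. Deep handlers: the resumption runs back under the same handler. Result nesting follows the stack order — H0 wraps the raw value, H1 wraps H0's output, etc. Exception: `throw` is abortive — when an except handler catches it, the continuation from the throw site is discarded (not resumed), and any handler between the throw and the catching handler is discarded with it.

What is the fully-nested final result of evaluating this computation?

Evaluation trace:
ask @ H1 ⇒ 8
ask @ H1 ⇒ 8
H0 returns 2
H1 returns 2
H2 returns 2
= 2

Answer: 2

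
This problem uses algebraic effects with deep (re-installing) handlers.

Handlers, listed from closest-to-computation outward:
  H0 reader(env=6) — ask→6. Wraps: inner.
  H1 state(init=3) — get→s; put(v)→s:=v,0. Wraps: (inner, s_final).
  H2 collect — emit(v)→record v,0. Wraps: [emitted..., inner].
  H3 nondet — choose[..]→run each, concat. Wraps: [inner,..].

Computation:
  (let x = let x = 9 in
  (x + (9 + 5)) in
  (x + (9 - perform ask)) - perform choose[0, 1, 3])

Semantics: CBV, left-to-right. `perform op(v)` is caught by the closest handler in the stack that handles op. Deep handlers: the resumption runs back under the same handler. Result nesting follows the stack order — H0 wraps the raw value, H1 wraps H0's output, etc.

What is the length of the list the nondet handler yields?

Evaluation trace:
ask @ H0 ⇒ 6
choose[0, 1, 3] @ H3
  branch[0] choose=0:
    H0 returns 26
    H1 returns (26, 3)
    H2 returns [(26, 3)]
    H3 returns [[(26, 3)]]
  branch[1] choose=1:
    H0 returns 25
    H1 returns (25, 3)
    H2 returns [(25, 3)]
    H3 returns [[(25, 3)]]
  branch[2] choose=3:
    H0 returns 23
    H1 returns (23, 3)
    H2 returns [(23, 3)]
    H3 returns [[(23, 3)]]
= [[(26, 3)], [(25, 3)], [(23, 3)]]

Answer: 3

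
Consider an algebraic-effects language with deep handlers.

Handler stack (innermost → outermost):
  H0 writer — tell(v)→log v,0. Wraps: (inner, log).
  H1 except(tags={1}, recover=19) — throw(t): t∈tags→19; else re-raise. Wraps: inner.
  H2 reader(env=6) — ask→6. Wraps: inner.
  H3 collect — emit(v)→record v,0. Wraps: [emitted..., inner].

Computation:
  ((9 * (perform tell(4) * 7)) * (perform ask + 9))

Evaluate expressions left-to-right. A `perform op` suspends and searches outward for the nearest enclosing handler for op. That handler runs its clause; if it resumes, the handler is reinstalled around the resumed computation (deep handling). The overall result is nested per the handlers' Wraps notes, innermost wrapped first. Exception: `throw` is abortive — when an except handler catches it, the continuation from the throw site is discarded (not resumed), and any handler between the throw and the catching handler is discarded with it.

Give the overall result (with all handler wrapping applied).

Working:
tell(4) @ H0 ⇒ log+=4
ask @ H2 ⇒ 6
H0 returns (0, (4))
H1 returns (0, (4))
H2 returns (0, (4))
H3 returns [(0, (4))]
= [(0, (4))]

Answer: [(0, (4))]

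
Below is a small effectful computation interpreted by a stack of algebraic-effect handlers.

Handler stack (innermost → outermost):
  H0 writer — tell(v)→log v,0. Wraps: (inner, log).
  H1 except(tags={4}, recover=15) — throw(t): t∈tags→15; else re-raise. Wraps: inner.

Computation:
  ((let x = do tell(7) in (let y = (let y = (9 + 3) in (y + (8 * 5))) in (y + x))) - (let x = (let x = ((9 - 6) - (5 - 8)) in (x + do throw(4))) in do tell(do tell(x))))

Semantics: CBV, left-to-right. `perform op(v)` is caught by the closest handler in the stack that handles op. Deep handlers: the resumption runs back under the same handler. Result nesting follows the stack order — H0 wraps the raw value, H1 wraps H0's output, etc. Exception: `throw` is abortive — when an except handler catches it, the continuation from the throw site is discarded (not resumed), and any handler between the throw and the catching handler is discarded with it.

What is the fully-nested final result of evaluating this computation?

Step-by-step:
tell(7) @ H0 ⇒ log+=7
throw(4) @ H1 caught ⇒ 15
= 15

Answer: 15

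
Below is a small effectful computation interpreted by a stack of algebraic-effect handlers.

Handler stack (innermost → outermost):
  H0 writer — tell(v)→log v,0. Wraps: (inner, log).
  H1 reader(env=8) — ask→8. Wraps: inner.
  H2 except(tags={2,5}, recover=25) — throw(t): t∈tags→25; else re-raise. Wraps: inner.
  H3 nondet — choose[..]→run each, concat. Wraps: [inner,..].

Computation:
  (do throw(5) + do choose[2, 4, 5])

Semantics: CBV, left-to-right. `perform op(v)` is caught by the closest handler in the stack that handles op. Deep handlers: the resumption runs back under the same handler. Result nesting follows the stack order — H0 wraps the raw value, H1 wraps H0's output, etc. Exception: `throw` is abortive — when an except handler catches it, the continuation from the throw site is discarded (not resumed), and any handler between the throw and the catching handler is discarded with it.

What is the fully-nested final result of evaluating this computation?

Answer: [25]

Evaluation trace:
throw(5) @ H2 caught ⇒ 25
H3 returns [25]
= [25]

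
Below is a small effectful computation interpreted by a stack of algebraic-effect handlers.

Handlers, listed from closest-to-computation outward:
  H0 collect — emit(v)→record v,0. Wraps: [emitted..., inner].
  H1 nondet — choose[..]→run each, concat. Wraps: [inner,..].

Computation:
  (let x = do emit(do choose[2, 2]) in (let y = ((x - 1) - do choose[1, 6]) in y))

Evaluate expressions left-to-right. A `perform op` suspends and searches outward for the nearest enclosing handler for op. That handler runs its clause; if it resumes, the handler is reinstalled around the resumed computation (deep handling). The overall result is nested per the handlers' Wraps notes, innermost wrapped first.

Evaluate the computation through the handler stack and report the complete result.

Evaluation trace:
choose[2, 2] @ H1
  branch[0] choose=2:
    emit(2) @ H0 ⇒ out+=2
    choose[1, 6] @ H1
      branch[0] choose=1:
        H0 returns [2, -2]
        H1 returns [[2, -2]]
      branch[1] choose=6:
        H0 returns [2, -7]
        H1 returns [[2, -7]]
  branch[1] choose=2:
    emit(2) @ H0 ⇒ out+=2
    choose[1, 6] @ H1
      branch[0] choose=1:
        H0 returns [2, -2]
        H1 returns [[2, -2]]
      branch[1] choose=6:
        H0 returns [2, -7]
        H1 returns [[2, -7]]
= [[2, -2], [2, -7], [2, -2], [2, -7]]

Answer: [[2, -2], [2, -7], [2, -2], [2, -7]]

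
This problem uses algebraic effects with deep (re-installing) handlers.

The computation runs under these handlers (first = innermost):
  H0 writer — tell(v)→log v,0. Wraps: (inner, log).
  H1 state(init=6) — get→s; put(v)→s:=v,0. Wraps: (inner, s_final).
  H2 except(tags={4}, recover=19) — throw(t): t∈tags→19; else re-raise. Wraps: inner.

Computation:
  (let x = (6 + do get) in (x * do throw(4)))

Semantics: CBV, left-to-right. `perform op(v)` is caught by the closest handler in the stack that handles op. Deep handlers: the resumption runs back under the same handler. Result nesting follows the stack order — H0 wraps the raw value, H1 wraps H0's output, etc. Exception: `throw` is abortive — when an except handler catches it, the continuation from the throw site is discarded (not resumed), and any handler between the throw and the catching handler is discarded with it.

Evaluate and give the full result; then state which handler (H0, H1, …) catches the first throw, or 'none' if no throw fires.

Answer: 19 ; first throw caught by: H2

Evaluation trace:
get @ H1 ⇒ 6
throw(4) @ H2 caught ⇒ 19
= 19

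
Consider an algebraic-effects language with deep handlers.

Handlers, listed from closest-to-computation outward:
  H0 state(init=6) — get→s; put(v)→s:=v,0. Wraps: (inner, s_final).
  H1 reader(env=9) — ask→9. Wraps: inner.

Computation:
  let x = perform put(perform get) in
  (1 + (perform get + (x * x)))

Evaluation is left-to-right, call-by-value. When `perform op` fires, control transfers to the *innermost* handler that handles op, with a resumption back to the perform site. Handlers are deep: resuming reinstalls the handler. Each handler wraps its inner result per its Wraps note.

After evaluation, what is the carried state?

Answer: 6

Working:
get @ H0 ⇒ 6
put(6) @ H0 ⇒ s:=6
get @ H0 ⇒ 6
H0 returns (7, 6)
H1 returns (7, 6)
= (7, 6)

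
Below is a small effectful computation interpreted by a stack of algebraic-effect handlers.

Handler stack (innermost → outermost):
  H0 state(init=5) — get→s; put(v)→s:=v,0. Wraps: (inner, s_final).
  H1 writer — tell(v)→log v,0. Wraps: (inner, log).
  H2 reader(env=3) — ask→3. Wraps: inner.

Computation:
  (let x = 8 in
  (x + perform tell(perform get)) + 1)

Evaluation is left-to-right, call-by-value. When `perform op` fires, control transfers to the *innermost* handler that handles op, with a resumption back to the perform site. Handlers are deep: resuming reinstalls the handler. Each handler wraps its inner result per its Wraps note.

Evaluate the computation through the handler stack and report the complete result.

Evaluation trace:
get @ H0 ⇒ 5
tell(5) @ H1 ⇒ log+=5
H0 returns (9, 5)
H1 returns ((9, 5), (5))
H2 returns ((9, 5), (5))
= ((9, 5), (5))

Answer: ((9, 5), (5))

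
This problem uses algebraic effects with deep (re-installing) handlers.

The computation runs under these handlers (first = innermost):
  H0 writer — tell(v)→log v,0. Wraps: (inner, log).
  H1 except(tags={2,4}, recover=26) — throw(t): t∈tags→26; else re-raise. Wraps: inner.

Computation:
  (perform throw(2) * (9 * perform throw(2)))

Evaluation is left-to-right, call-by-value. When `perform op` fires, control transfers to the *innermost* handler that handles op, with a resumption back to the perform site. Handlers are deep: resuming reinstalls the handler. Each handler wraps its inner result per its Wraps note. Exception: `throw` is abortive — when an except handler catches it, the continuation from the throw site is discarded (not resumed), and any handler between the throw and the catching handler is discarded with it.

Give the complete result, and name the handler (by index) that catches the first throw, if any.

Answer: 26 ; first throw caught by: H1

Step-by-step:
throw(2) @ H1 caught ⇒ 26
= 26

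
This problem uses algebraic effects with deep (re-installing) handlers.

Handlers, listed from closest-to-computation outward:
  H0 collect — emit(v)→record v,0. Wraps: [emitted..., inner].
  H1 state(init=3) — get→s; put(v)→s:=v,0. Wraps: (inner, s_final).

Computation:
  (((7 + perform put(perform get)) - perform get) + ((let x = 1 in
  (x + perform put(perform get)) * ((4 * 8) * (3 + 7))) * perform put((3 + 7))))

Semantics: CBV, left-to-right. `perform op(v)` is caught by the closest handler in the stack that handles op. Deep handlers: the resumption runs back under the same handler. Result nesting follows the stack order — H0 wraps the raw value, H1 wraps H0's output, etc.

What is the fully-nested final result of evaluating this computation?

Answer: ([4], 10)

Working:
get @ H1 ⇒ 3
put(3) @ H1 ⇒ s:=3
get @ H1 ⇒ 3
get @ H1 ⇒ 3
put(3) @ H1 ⇒ s:=3
put(10) @ H1 ⇒ s:=10
H0 returns [4]
H1 returns ([4], 10)
= ([4], 10)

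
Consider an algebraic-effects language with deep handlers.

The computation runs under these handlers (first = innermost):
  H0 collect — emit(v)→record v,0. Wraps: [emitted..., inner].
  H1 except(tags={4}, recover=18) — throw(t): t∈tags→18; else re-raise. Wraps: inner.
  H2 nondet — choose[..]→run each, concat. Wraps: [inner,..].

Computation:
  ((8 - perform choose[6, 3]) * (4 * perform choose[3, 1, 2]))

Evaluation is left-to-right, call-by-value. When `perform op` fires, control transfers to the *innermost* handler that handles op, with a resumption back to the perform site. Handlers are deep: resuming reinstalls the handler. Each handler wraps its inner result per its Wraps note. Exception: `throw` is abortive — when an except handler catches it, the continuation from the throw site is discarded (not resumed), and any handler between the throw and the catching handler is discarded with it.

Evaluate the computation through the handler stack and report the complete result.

Answer: [[24], [8], [16], [60], [20], [40]]

Evaluation trace:
choose[6, 3] @ H2
  branch[0] choose=6:
    choose[3, 1, 2] @ H2
      branch[0] choose=3:
        H0 returns [24]
        H1 returns [24]
        H2 returns [[24]]
      branch[1] choose=1:
        H0 returns [8]
        H1 returns [8]
        H2 returns [[8]]
      branch[2] choose=2:
        H0 returns [16]
        H1 returns [16]
        H2 returns [[16]]
  branch[1] choose=3:
    choose[3, 1, 2] @ H2
      branch[0] choose=3:
        H0 returns [60]
        H1 returns [60]
        H2 returns [[60]]
      branch[1] choose=1:
        H0 returns [20]
        H1 returns [20]
        H2 returns [[20]]
      branch[2] choose=2:
        H0 returns [40]
        H1 returns [40]
        H2 returns [[40]]
= [[24], [8], [16], [60], [20], [40]]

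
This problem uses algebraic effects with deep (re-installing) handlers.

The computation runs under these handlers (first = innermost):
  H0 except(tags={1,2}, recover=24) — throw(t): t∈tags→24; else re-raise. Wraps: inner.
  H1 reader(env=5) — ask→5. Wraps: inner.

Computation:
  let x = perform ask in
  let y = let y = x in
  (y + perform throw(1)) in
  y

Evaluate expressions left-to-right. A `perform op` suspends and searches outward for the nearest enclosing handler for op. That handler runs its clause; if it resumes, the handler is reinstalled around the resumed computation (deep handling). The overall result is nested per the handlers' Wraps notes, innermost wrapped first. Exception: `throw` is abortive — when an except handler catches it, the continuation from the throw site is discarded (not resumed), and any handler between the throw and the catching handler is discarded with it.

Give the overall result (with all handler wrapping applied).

Answer: 24

Step-by-step:
ask @ H1 ⇒ 5
throw(1) @ H0 caught ⇒ 24
H1 returns 24
= 24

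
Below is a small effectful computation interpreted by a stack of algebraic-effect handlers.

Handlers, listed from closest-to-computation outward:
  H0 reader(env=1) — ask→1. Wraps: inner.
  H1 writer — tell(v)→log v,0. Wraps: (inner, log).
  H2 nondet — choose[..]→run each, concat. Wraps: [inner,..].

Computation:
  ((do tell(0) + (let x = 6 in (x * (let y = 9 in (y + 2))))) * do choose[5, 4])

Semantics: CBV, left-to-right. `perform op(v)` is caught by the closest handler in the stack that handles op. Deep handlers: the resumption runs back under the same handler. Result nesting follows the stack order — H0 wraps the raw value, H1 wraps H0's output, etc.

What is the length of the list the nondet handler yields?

Step-by-step:
tell(0) @ H1 ⇒ log+=0
choose[5, 4] @ H2
  branch[0] choose=5:
    H0 returns 330
    H1 returns (330, (0))
    H2 returns [(330, (0))]
  branch[1] choose=4:
    H0 returns 264
    H1 returns (264, (0))
    H2 returns [(264, (0))]
= [(330, (0)), (264, (0))]

Answer: 2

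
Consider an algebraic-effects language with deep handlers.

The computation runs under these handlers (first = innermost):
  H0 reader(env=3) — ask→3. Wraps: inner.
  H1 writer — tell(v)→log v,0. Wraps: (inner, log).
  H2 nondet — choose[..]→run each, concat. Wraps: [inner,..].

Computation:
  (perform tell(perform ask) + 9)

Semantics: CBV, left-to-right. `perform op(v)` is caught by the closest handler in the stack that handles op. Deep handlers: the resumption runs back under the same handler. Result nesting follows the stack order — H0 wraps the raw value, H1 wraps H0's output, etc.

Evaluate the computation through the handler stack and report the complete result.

Step-by-step:
ask @ H0 ⇒ 3
tell(3) @ H1 ⇒ log+=3
H0 returns 9
H1 returns (9, (3))
H2 returns [(9, (3))]
= [(9, (3))]

Answer: [(9, (3))]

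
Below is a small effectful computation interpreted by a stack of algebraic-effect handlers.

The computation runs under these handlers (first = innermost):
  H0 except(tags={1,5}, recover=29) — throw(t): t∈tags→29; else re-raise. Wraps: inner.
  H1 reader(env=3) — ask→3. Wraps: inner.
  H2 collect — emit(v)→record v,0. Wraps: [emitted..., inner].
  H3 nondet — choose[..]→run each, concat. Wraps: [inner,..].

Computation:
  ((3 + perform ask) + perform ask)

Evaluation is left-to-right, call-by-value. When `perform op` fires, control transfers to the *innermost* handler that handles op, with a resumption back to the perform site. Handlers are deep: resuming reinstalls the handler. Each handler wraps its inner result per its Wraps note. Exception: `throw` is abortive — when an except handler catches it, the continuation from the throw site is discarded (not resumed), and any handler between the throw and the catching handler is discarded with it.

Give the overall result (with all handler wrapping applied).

Evaluation trace:
ask @ H1 ⇒ 3
ask @ H1 ⇒ 3
H0 returns 9
H1 returns 9
H2 returns [9]
H3 returns [[9]]
= [[9]]

Answer: [[9]]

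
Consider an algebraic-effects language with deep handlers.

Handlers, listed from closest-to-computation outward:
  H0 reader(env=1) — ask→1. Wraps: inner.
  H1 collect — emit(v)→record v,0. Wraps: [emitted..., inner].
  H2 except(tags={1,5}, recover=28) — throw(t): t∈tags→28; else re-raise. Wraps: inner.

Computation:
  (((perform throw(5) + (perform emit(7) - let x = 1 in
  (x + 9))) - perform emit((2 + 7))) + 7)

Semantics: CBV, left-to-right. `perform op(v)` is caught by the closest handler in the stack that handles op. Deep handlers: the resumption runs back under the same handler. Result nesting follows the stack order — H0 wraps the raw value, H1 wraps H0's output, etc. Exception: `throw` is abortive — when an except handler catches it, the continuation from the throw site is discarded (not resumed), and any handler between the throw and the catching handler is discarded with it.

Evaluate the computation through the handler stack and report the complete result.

Evaluation trace:
throw(5) @ H2 caught ⇒ 28
= 28

Answer: 28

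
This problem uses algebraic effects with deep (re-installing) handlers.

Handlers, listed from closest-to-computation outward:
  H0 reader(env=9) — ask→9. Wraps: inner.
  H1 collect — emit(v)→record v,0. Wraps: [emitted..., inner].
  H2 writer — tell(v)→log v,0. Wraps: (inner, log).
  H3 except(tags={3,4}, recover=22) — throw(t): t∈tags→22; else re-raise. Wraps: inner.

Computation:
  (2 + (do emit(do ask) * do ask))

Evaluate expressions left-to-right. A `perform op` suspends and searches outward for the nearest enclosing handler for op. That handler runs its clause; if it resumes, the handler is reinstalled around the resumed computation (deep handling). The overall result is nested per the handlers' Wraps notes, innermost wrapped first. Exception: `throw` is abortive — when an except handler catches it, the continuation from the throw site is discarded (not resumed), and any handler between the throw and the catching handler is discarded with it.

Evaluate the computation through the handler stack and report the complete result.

Evaluation trace:
ask @ H0 ⇒ 9
emit(9) @ H1 ⇒ out+=9
ask @ H0 ⇒ 9
H0 returns 2
H1 returns [9, 2]
H2 returns ([9, 2], ())
H3 returns ([9, 2], ())
= ([9, 2], ())

Answer: ([9, 2], ())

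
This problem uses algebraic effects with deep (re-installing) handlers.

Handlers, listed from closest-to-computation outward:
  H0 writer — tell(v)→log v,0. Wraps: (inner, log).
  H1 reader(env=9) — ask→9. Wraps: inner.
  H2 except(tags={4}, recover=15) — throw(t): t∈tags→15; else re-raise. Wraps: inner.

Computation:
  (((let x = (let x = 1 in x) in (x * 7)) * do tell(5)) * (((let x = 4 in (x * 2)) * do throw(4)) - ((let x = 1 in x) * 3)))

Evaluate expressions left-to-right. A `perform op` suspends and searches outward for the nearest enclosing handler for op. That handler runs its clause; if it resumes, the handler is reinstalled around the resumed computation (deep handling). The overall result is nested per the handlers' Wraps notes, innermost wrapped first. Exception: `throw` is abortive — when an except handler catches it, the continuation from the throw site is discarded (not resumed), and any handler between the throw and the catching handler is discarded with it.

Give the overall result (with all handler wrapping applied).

Step-by-step:
tell(5) @ H0 ⇒ log+=5
throw(4) @ H2 caught ⇒ 15
= 15

Answer: 15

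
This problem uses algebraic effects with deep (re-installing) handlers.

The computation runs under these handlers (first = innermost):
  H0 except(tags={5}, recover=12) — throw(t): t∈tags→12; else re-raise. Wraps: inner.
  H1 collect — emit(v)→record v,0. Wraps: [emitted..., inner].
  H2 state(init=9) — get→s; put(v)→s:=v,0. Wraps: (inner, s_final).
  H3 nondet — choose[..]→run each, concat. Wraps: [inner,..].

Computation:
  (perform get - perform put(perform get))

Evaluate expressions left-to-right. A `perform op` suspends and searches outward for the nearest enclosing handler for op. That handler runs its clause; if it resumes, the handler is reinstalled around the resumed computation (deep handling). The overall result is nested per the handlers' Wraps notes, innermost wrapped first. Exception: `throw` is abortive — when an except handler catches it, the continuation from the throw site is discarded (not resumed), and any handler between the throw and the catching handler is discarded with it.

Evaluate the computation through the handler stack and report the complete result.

Step-by-step:
get @ H2 ⇒ 9
get @ H2 ⇒ 9
put(9) @ H2 ⇒ s:=9
H0 returns 9
H1 returns [9]
H2 returns ([9], 9)
H3 returns [([9], 9)]
= [([9], 9)]

Answer: [([9], 9)]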